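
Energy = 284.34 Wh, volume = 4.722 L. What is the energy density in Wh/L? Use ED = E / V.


Volumetric ED = 284.34 Wh / 4.722 L = 60.22 Wh/L

60.22 Wh/L


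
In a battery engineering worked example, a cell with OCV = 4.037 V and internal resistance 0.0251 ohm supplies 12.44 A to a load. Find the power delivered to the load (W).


Step 1: V_terminal = OCV - I*R = 4.037 - 12.44 * 0.0251 = 3.7248 V
Step 2: P_out = V_terminal * I = 3.7248 * 12.44 = 46.34 W

46.34 W


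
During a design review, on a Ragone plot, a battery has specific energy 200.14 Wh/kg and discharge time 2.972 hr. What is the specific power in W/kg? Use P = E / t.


Specific power = 200.14 Wh/kg / 2.972 hr = 67.34 W/kg

67.34 W/kg


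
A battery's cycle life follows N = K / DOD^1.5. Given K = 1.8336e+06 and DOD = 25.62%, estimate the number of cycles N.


DOD^1.5 = 129.68
N = K / DOD^1.5 = 1.8336e+06 / 129.68 = 14140

14140 cycles


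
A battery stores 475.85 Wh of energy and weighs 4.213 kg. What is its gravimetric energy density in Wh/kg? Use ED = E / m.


ED = E / m = 475.85 / 4.213 = 112.9 Wh/kg

112.9 Wh/kg


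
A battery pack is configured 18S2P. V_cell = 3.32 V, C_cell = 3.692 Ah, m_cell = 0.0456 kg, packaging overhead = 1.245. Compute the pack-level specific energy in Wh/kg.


Step 1: V_pack = 18 * 3.32 = 59.76 V
Step 2: C_pack = 2 * 3.692 = 7.384 Ah
Step 3: E_pack = V_pack * C_pack = 59.76 * 7.384 = 441.27 Wh
Step 4: m_pack = 18 * 2 * 0.0456 * 1.245 = 2.0438 kg
Step 5: ED = E_pack / m_pack = 441.27 / 2.0438 = 215.9 Wh/kg

215.9 Wh/kg


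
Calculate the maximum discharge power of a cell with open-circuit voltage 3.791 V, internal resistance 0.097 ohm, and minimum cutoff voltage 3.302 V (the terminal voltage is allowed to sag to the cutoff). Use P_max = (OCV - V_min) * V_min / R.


P_max = (OCV - V_min) * V_min / R = (3.791 - 3.302) * 3.302 / 0.097 = 0.489 * 3.302 / 0.097 = 16.65 W

16.65 W


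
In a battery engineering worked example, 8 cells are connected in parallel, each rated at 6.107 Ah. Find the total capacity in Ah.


C_total = 8 * 6.107 = 48.856 Ah

48.856 Ah


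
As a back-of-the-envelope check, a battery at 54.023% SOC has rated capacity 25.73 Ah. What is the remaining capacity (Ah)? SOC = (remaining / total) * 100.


remaining = SOC / 100 * total = 54.023 / 100 * 25.73 = 13.90 Ah

13.90 Ah


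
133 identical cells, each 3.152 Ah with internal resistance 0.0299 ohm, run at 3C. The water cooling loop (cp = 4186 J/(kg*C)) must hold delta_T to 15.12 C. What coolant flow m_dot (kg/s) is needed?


Step 1: I = 3 * 3.152 = 9.456 A
Step 2: Q_cell = I^2 * R = 9.456^2 * 0.0299 = 2.6735 W
Step 3: Q_total = 133 * 2.6735 = 355.58 W
Step 4: m_dot = Q_total / (cp * dT) = 355.58 / (4186 * 15.12) = 0.005618 kg/s

0.005618 kg/s


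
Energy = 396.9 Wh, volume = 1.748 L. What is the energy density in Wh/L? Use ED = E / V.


Volumetric ED = 396.9 Wh / 1.748 L = 227.1 Wh/L

227.1 Wh/L


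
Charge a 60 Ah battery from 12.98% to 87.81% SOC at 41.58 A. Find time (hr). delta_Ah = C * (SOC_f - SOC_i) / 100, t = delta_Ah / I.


delta_Ah = 60 * (87.81 - 12.98) / 100 = 44.898 Ah
t = delta_Ah / I = 44.898 / 41.58 = 1.080 hr

1.080 hr


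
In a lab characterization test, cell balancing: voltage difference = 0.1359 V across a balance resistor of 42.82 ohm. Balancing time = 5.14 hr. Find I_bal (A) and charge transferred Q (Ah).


First, Ohm's law: I_bal = 0.1359 V / 42.82 ohm = 0.0031738 A
Then Q = I * t = 0.0031738 A * 5.14 hr = 0.01631 Ah

I=0.0031738 A, Q=0.01631 Ah


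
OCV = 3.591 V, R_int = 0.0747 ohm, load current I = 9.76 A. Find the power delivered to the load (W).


Step 1: V_terminal = OCV - I*R = 3.591 - 9.76 * 0.0747 = 2.8619 V
Step 2: P_out = V_terminal * I = 2.8619 * 9.76 = 27.93 W

27.93 W


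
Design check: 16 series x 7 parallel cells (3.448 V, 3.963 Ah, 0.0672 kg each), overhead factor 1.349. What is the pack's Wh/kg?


Step 1: V_pack = 16 * 3.448 = 55.168 V
Step 2: C_pack = 7 * 3.963 = 27.741 Ah
Step 3: E_pack = V_pack * C_pack = 55.168 * 27.741 = 1530.4 Wh
Step 4: m_pack = 16 * 7 * 0.0672 * 1.349 = 10.153 kg
Step 5: ED = E_pack / m_pack = 1530.4 / 10.153 = 150.7 Wh/kg

150.7 Wh/kg


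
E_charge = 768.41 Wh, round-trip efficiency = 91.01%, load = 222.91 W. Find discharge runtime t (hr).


Step 1: E_discharge = eta/100 * E_charge = 91.01/100 * 768.41 = 699.33 Wh
Step 2: t = E_discharge / P = 699.33 / 222.91 = 3.137 hr

3.137 hr


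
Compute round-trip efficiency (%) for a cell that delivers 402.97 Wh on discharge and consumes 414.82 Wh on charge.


eta_e = E_dis / E_chg * 100 = 402.97 / 414.82 * 100 = 97.14%

97.14%


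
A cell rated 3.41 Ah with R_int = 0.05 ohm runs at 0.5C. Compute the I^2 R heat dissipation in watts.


Step 1: I = C_rate * capacity = 0.5 * 3.41 = 1.705 A
Step 2: Q = I^2 * R = 1.705^2 * 0.05 = 2.907 * 0.05 = 0.1454 W

0.1454 W


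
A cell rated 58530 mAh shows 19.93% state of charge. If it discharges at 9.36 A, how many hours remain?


Convert: C_total = 58530 mAh = 58.53 Ah
Step 1: remaining = SOC/100 * C_total = 19.93/100 * 58.53 = 11.665 Ah
Step 2: t = remaining / I = 11.665 / 9.36 = 1.246 hr

1.246 hr


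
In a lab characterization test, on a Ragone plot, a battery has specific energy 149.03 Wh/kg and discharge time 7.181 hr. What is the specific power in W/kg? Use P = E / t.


Specific power = 149.03 Wh/kg / 7.181 hr = 20.75 W/kg

20.75 W/kg


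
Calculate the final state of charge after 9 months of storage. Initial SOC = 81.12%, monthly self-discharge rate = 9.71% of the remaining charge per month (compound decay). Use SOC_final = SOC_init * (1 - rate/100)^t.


Monthly retention factor = 1 - 9.71/100 = 0.9029
Over 9 months: factor^9 = 0.3988
SOC_final = 81.12 * 0.3988 = 32.35%

32.35%


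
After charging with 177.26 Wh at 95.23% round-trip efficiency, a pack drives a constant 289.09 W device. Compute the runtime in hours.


Step 1: E_discharge = eta/100 * E_charge = 95.23/100 * 177.26 = 168.8 Wh
Step 2: t = E_discharge / P = 168.8 / 289.09 = 0.5839 hr

0.5839 hr


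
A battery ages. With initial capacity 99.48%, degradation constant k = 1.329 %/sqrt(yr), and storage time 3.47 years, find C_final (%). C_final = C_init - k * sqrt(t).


sqrt(t) = sqrt(3.47) = 1.8628
C_final = 99.48 - 1.329 * 1.8628 = 97.00%

97.00%


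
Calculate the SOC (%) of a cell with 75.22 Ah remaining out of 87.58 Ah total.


SOC = (remaining / total) * 100 = (75.22 / 87.58) * 100 = 85.89%

85.89%


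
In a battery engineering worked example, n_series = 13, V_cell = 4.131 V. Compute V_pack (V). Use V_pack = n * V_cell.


V_pack = n * V_cell = 13 * 4.131 = 53.703 V

53.703 V


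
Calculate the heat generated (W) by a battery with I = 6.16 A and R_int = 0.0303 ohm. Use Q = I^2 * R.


I^2 = 37.946
Q = 37.946 * 0.0303 = 1.150 W

1.150 W


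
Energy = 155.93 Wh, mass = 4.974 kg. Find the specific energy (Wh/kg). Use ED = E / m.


Specific energy = 155.93 Wh / 4.974 kg = 31.35 Wh/kg

31.35 Wh/kg


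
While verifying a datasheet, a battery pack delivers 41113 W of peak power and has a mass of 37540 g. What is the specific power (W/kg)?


Convert: m = 37540 g = 37.54 kg
SP = P / m = 41113 / 37.54 = 1095 W/kg

1095 W/kg


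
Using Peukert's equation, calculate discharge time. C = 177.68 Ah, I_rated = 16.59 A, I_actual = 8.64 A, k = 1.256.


t_rated = C / I_rated = 177.68 / 16.59 = 10.71 hr
(I_rated/I)^k = (1.9201)^1.256 = 2.2691
t = t_rated * (I_rated/I)^k = 10.71 * 2.2691 = 24.30 hr

24.30 hr


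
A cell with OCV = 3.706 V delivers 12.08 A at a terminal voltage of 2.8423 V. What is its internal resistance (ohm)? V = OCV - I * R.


R = (OCV - V) / I = (3.706 - 2.8423) / 12.08 = 0.07150 ohm

0.07150 ohm


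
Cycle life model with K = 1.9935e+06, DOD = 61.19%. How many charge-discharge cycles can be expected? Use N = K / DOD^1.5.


Step 1: DOD^1.5 = 61.19^1.5 = 478.65
Step 2: N = 1.9935e+06 / 478.65 = 4165 cycles

4165 cycles


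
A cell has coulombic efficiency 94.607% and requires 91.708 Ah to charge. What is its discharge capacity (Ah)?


Q_dis = eta/100 * Q_chg = 94.607/100 * 91.708 = 86.76 Ah

86.76 Ah


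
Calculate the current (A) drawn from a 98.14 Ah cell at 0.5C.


At 0.5C: I = 0.5 * 98.14 Ah = 49.07 A

49.07 A


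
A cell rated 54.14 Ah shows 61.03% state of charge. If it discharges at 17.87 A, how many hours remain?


Step 1: remaining = SOC/100 * C_total = 61.03/100 * 54.14 = 33.042 Ah
Step 2: t = remaining / I = 33.042 / 17.87 = 1.849 hr

1.849 hr


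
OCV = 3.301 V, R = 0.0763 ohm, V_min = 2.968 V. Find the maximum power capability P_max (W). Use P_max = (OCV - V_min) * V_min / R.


P_max = (OCV - V_min) * V_min / R = (3.301 - 2.968) * 2.968 / 0.0763 = 0.333 * 2.968 / 0.0763 = 12.95 W

12.95 W


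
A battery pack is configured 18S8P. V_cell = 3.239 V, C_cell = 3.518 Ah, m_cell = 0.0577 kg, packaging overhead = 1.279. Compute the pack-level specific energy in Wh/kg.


Step 1: V_pack = 18 * 3.239 = 58.302 V
Step 2: C_pack = 8 * 3.518 = 28.144 Ah
Step 3: E_pack = V_pack * C_pack = 58.302 * 28.144 = 1640.9 Wh
Step 4: m_pack = 18 * 8 * 0.0577 * 1.279 = 10.627 kg
Step 5: ED = E_pack / m_pack = 1640.9 / 10.627 = 154.4 Wh/kg

154.4 Wh/kg


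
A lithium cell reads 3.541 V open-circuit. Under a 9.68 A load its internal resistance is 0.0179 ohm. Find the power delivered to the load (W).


Step 1: V_terminal = OCV - I*R = 3.541 - 9.68 * 0.0179 = 3.3677 V
Step 2: P_out = V_terminal * I = 3.3677 * 9.68 = 32.60 W

32.60 W


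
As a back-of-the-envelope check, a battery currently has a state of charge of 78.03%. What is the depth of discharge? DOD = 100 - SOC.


Complement of SOC: DOD = 100% - 78.03% = 21.97%

21.97%


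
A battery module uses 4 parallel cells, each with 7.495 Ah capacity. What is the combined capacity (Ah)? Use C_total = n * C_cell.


C_total = 4 * 7.495 = 29.98 Ah

29.98 Ah


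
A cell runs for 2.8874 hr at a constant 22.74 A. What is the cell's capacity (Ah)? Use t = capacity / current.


C = I * t = 22.74 * 2.8874 = 65.66 Ah

65.66 Ah


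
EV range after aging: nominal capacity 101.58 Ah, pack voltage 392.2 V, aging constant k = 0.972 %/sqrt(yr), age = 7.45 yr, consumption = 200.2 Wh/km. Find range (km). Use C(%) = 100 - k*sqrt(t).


Step 1: capacity retention = 100 - 0.972 * sqrt(7.45) = 100 - 0.972 * 2.7295 = 97.347%
Step 2: C_now = 101.58 * 97.347/100 = 98.885 Ah
Step 3: E_pack = V * C_now = 392.2 * 98.885 = 38783 Wh
Step 4: range = E_pack / consumption = 38783 / 200.2 = 193.7 km

193.7 km


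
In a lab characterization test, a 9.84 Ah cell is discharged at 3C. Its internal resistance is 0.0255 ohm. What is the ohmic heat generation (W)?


Step 1: I = C_rate * capacity = 3 * 9.84 = 29.52 A
Step 2: Q = I^2 * R = 29.52^2 * 0.0255 = 871.43 * 0.0255 = 22.22 W

22.22 W


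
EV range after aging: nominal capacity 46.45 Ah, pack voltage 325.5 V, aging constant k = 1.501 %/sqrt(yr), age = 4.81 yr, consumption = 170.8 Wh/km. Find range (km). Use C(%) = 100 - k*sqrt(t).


Step 1: capacity retention = 100 - 1.501 * sqrt(4.81) = 100 - 1.501 * 2.1932 = 96.708%
Step 2: C_now = 46.45 * 96.708/100 = 44.921 Ah
Step 3: E_pack = V * C_now = 325.5 * 44.921 = 14622 Wh
Step 4: range = E_pack / consumption = 14622 / 170.8 = 85.61 km

85.61 km


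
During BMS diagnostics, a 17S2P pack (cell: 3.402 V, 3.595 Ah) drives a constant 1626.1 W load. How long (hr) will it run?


Step 1: E_pack = Ns * V_cell * Np * C_cell = 17 * 3.402 * 2 * 3.595 = 415.83 Wh
Step 2: t = E_pack / P = 415.83 / 1626.1 = 0.2557 hr

0.2557 hr


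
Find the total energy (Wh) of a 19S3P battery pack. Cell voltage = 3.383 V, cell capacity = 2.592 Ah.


V_pack = 19 * 3.383 = 64.277 V
C_pack = 3 * 2.592 = 7.776 Ah
E = V_pack * C_pack = 64.277 * 7.776 = 499.8 Wh

499.8 Wh


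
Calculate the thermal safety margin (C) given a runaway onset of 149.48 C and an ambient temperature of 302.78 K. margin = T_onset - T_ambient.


Convert: T_ambient = 302.78 K = 29.63 C
margin = 149.48 - 29.63 = 119.85 C

119.85 C


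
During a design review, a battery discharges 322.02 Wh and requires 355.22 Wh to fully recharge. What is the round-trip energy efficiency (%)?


Round-trip efficiency = 322.02/355.22 * 100% = 90.65%

90.65%


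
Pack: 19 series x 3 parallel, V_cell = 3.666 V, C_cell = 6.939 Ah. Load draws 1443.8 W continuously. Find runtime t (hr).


Step 1: E_pack = Ns * V_cell * Np * C_cell = 19 * 3.666 * 3 * 6.939 = 1450 Wh
Step 2: t = E_pack / P = 1450 / 1443.8 = 1.004 hr

1.004 hr


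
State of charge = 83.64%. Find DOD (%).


Complement of SOC: DOD = 100% - 83.64% = 16.36%

16.36%


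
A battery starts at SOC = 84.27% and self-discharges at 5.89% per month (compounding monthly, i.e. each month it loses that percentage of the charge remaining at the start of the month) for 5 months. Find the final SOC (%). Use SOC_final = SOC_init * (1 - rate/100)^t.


decay = (1 - 5.89/100)^5 = 0.73821
SOC_final = 84.27 * 0.73821 = 62.21%

62.21%


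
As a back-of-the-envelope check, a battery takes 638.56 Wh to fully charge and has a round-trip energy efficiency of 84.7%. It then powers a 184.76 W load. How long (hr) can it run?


Step 1: E_discharge = eta/100 * E_charge = 84.7/100 * 638.56 = 540.86 Wh
Step 2: t = E_discharge / P = 540.86 / 184.76 = 2.927 hr

2.927 hr


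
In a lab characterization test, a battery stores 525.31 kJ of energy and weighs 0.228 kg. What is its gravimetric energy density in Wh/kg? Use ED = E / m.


Convert: E = 525.31 kJ = 145.92 Wh
ED = E / m = 145.92 / 0.228 = 640.0 Wh/kg

640.0 Wh/kg


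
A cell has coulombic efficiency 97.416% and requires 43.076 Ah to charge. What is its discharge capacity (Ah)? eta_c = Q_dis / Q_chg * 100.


Q_dis = eta/100 * Q_chg = 97.416/100 * 43.076 = 41.96 Ah

41.96 Ah


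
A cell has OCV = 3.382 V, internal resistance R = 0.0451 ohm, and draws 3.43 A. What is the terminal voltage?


IR drop = 3.43 * 0.0451 = 0.15469 V
V = 3.382 - 0.15469 = 3.227 V

3.227 V


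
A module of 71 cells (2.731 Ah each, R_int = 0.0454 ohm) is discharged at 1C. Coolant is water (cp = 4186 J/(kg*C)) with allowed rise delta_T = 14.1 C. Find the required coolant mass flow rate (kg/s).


Step 1: I = 1 * 2.731 = 2.731 A
Step 2: Q_cell = I^2 * R = 2.731^2 * 0.0454 = 0.33861 W
Step 3: Q_total = 71 * 0.33861 = 24.041 W
Step 4: m_dot = Q_total / (cp * dT) = 24.041 / (4186 * 14.1) = 4.073e-04 kg/s

4.073e-04 kg/s


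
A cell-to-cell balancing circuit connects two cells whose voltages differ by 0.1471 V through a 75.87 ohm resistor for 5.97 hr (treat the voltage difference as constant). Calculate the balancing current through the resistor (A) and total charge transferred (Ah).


First, Ohm's law: I_bal = 0.1471 V / 75.87 ohm = 0.0019388 A
Then Q = I * t = 0.0019388 A * 5.97 hr = 0.01157 Ah

I=0.0019388 A, Q=0.01157 Ah


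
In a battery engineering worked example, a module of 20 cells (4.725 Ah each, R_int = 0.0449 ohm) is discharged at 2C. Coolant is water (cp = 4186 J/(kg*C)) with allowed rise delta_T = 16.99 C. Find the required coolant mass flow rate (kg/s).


Step 1: I = 2 * 4.725 = 9.45 A
Step 2: Q_cell = I^2 * R = 9.45^2 * 0.0449 = 4.0097 W
Step 3: Q_total = 20 * 4.0097 = 80.194 W
Step 4: m_dot = Q_total / (cp * dT) = 80.194 / (4186 * 16.99) = 0.001128 kg/s

0.001128 kg/s


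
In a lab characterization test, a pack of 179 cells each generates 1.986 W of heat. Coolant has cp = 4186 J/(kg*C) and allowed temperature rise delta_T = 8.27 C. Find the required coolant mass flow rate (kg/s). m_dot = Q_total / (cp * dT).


Q_total = 179 * 1.986 = 355.49 W
m_dot = Q_total / (cp * dT) = 355.49 / (4186 * 8.27) = 0.01027 kg/s

0.01027 kg/s


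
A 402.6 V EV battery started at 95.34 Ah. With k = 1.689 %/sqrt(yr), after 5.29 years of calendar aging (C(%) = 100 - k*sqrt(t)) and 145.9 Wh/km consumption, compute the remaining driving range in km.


Step 1: capacity retention = 100 - 1.689 * sqrt(5.29) = 100 - 1.689 * 2.3 = 96.115%
Step 2: C_now = 95.34 * 96.115/100 = 91.636 Ah
Step 3: E_pack = V * C_now = 402.6 * 91.636 = 36893 Wh
Step 4: range = E_pack / consumption = 36893 / 145.9 = 252.9 km

252.9 km


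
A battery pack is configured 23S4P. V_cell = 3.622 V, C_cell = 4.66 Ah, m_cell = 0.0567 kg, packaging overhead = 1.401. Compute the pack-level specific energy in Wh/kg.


Step 1: V_pack = 23 * 3.622 = 83.306 V
Step 2: C_pack = 4 * 4.66 = 18.64 Ah
Step 3: E_pack = V_pack * C_pack = 83.306 * 18.64 = 1552.8 Wh
Step 4: m_pack = 23 * 4 * 0.0567 * 1.401 = 7.3082 kg
Step 5: ED = E_pack / m_pack = 1552.8 / 7.3082 = 212.5 Wh/kg

212.5 Wh/kg


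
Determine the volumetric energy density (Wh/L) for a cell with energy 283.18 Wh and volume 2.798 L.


ED = E / V = 283.18 / 2.798 = 101.2 Wh/L

101.2 Wh/L


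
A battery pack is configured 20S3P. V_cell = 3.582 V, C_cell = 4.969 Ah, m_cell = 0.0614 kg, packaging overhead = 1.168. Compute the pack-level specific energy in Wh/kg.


Step 1: V_pack = 20 * 3.582 = 71.64 V
Step 2: C_pack = 3 * 4.969 = 14.907 Ah
Step 3: E_pack = V_pack * C_pack = 71.64 * 14.907 = 1067.9 Wh
Step 4: m_pack = 20 * 3 * 0.0614 * 1.168 = 4.3029 kg
Step 5: ED = E_pack / m_pack = 1067.9 / 4.3029 = 248.2 Wh/kg

248.2 Wh/kg


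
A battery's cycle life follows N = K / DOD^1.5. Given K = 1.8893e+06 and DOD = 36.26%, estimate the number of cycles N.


DOD^1.5 = 218.34
N = K / DOD^1.5 = 1.8893e+06 / 218.34 = 8653

8653 cycles


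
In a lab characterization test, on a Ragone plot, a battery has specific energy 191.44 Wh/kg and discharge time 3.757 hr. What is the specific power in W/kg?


Specific power = 191.44 Wh/kg / 3.757 hr = 50.96 W/kg

50.96 W/kg


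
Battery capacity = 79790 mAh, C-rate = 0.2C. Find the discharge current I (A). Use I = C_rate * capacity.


Convert: capacity = 79790 mAh = 79.79 Ah
At 0.2C: I = 0.2 * 79.79 Ah = 15.958 A

15.958 A


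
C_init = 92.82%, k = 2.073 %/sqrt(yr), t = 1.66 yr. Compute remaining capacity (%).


sqrt(t) = sqrt(1.66) = 1.2884
C_final = 92.82 - 2.073 * 1.2884 = 90.15%

90.15%


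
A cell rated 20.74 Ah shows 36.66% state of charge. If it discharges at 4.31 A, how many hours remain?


Step 1: remaining = SOC/100 * C_total = 36.66/100 * 20.74 = 7.6033 Ah
Step 2: t = remaining / I = 7.6033 / 4.31 = 1.764 hr

1.764 hr


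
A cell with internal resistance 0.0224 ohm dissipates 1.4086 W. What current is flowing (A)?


I = sqrt(Q / R) = sqrt(1.4086 / 0.0224) = sqrt(62.884) = 7.930 A

7.930 A


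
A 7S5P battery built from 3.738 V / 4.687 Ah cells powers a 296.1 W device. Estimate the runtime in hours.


Step 1: E_pack = Ns * V_cell * Np * C_cell = 7 * 3.738 * 5 * 4.687 = 613.2 Wh
Step 2: t = E_pack / P = 613.2 / 296.1 = 2.071 hr

2.071 hr


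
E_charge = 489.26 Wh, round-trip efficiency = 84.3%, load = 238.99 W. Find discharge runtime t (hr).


Step 1: E_discharge = eta/100 * E_charge = 84.3/100 * 489.26 = 412.45 Wh
Step 2: t = E_discharge / P = 412.45 / 238.99 = 1.726 hr

1.726 hr


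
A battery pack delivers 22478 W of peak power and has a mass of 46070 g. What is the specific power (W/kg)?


Convert: m = 46070 g = 46.07 kg
Specific power = 22478 W / 46.07 kg = 487.9 W/kg

487.9 W/kg


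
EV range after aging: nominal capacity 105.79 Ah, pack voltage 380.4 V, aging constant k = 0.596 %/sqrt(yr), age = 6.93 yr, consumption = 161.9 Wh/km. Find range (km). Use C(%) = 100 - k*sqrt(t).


Step 1: capacity retention = 100 - 0.596 * sqrt(6.93) = 100 - 0.596 * 2.6325 = 98.431%
Step 2: C_now = 105.79 * 98.431/100 = 104.13 Ah
Step 3: E_pack = V * C_now = 380.4 * 104.13 = 39611 Wh
Step 4: range = E_pack / consumption = 39611 / 161.9 = 244.7 km

244.7 km


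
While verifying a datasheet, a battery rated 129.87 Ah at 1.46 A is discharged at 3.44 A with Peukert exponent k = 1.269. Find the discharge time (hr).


t_rated = C / I_rated = 129.87 / 1.46 = 88.952 hr
(I_rated/I)^k = (0.42442)^1.269 = 0.33703
t = t_rated * (I_rated/I)^k = 88.952 * 0.33703 = 29.98 hr

29.98 hr


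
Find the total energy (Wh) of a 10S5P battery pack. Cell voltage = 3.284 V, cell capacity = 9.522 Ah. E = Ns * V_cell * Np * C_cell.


V_pack = 10 * 3.284 = 32.84 V
C_pack = 5 * 9.522 = 47.61 Ah
E = V_pack * C_pack = 32.84 * 47.61 = 1564 Wh

1564 Wh


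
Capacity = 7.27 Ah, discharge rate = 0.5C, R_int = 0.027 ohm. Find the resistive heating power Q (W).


Step 1: I = C_rate * capacity = 0.5 * 7.27 = 3.635 A
Step 2: Q = I^2 * R = 3.635^2 * 0.027 = 13.213 * 0.027 = 0.3568 W

0.3568 W


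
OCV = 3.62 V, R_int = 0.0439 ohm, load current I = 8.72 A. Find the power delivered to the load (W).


Step 1: V_terminal = OCV - I*R = 3.62 - 8.72 * 0.0439 = 3.2372 V
Step 2: P_out = V_terminal * I = 3.2372 * 8.72 = 28.23 W

28.23 W


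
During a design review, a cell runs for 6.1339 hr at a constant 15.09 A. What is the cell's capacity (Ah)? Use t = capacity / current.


C = I * t = 15.09 * 6.1339 = 92.56 Ah

92.56 Ah


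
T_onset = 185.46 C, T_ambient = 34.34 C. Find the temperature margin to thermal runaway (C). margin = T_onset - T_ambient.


Safety margin = 185.46 C - 34.34 C = 151.12 C

151.12 C


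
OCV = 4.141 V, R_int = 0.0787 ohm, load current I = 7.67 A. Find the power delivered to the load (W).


Step 1: V_terminal = OCV - I*R = 4.141 - 7.67 * 0.0787 = 3.5374 V
Step 2: P_out = V_terminal * I = 3.5374 * 7.67 = 27.13 W

27.13 W


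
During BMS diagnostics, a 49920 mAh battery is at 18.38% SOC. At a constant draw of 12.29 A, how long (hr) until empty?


Convert: C_total = 49920 mAh = 49.92 Ah
Step 1: remaining = SOC/100 * C_total = 18.38/100 * 49.92 = 9.1753 Ah
Step 2: t = remaining / I = 9.1753 / 12.29 = 0.7466 hr

0.7466 hr


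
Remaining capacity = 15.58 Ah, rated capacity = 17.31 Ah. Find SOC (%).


SOC = (remaining / total) * 100 = (15.58 / 17.31) * 100 = 90.01%

90.01%


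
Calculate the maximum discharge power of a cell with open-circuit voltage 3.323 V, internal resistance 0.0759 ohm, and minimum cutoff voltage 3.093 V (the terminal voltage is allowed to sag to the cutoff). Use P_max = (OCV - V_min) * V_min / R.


dV = OCV - V_min = 0.23 V (so I_max = dV / R)
P_max = dV * V_min / R = 0.23 * 3.093 / 0.0759 = 9.373 W

9.373 W


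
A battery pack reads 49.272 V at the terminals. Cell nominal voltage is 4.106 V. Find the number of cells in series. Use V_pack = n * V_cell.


n = V_pack / V_cell = 49.272 / 4.106 = 12

12


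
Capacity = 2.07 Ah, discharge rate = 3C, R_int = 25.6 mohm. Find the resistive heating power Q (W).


Convert: R = 25.6 mohm = 0.0256 ohm
Step 1: I = C_rate * capacity = 3 * 2.07 = 6.21 A
Step 2: Q = I^2 * R = 6.21^2 * 0.0256 = 38.564 * 0.0256 = 0.9872 W

0.9872 W


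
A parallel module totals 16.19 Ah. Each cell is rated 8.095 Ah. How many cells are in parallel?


n = C_total / C_cell = 16.19 / 8.095 = 2

2


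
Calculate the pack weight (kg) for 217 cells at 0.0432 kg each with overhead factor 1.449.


m_pack = n * m_cell * overhead = 217 * 0.0432 * 1.449 = 13.58 kg

13.58 kg


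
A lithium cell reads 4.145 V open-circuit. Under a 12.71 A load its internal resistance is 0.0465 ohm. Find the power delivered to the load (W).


Step 1: V_terminal = OCV - I*R = 4.145 - 12.71 * 0.0465 = 3.554 V
Step 2: P_out = V_terminal * I = 3.554 * 12.71 = 45.17 W

45.17 W


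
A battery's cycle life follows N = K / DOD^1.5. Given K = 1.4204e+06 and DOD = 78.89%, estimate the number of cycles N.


DOD^1.5 = 700.7
N = K / DOD^1.5 = 1.4204e+06 / 700.7 = 2027

2027 cycles


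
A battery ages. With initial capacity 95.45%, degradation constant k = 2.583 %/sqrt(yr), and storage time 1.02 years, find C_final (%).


Step 1: sqrt(1.02 yr) = 1.01
Step 2: drop = 2.583 * 1.01 = 2.6088
Step 3: C_final = 95.45 - 2.6088 = 92.84%

92.84%


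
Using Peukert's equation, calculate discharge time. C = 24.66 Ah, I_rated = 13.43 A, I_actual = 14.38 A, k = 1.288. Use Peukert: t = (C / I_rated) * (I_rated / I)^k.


Step 1: t_rated = C / I_rated = 24.66 / 13.43 = 1.8362 hr
Step 2: ratio = 13.43 / 14.38 = 0.93394
Step 3: ratio^k = 0.93394^1.288 = 0.91574
Step 4: t = t_rated * ratio^k = 1.8362 * 0.91574 = 1.681 hr

1.681 hr


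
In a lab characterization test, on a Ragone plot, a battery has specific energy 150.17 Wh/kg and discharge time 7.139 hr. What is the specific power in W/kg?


Specific power = 150.17 Wh/kg / 7.139 hr = 21.04 W/kg

21.04 W/kg


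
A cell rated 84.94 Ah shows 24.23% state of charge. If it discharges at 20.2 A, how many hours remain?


Step 1: remaining = SOC/100 * C_total = 24.23/100 * 84.94 = 20.581 Ah
Step 2: t = remaining / I = 20.581 / 20.2 = 1.019 hr

1.019 hr


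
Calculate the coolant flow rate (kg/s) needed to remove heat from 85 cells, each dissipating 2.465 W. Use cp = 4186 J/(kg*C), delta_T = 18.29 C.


Step 1: Total heat Q = 85 * 2.465 W = 209.53 W
Step 2: denom = cp * dT = 4186 * 18.29 = 76562
Step 3: m_dot = 209.53 / 76562 = 0.002737 kg/s

0.002737 kg/s


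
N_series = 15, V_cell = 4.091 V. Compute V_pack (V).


V_pack = n * V_cell = 15 * 4.091 = 61.365 V

61.365 V


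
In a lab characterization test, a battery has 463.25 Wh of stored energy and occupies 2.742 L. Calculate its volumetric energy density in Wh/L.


Volumetric ED = 463.25 Wh / 2.742 L = 168.9 Wh/L

168.9 Wh/L


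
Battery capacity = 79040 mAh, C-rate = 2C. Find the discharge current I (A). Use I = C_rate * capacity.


Convert: capacity = 79040 mAh = 79.04 Ah
I = C_rate * capacity = 2 * 79.04 = 158.08 A

158.08 A


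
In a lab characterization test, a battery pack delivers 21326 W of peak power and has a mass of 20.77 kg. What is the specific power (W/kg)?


SP = P / m = 21326 / 20.77 = 1027 W/kg

1027 W/kg


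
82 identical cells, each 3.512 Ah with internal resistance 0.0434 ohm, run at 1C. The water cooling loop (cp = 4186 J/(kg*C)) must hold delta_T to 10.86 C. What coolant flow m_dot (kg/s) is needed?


Step 1: I = 1 * 3.512 = 3.512 A
Step 2: Q_cell = I^2 * R = 3.512^2 * 0.0434 = 0.5353 W
Step 3: Q_total = 82 * 0.5353 = 43.895 W
Step 4: m_dot = Q_total / (cp * dT) = 43.895 / (4186 * 10.86) = 9.656e-04 kg/s

9.656e-04 kg/s


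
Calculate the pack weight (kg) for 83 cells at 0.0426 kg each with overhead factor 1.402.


Cell mass sum = 83 * 0.0426 = 3.5358 kg
With overhead 1.402: m_pack = 3.5358 * 1.402 = 4.957 kg

4.957 kg


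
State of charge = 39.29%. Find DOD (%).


Complement of SOC: DOD = 100% - 39.29% = 60.71%

60.71%


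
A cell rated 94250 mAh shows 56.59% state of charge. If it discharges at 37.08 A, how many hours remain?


Convert: C_total = 94250 mAh = 94.25 Ah
Step 1: remaining = SOC/100 * C_total = 56.59/100 * 94.25 = 53.336 Ah
Step 2: t = remaining / I = 53.336 / 37.08 = 1.438 hr

1.438 hr


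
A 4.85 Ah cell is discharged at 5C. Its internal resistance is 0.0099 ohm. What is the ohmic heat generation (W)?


Step 1: I = C_rate * capacity = 5 * 4.85 = 24.25 A
Step 2: Q = I^2 * R = 24.25^2 * 0.0099 = 588.06 * 0.0099 = 5.822 W

5.822 W


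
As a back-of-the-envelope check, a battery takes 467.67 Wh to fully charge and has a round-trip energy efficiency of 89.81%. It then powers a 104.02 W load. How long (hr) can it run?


Step 1: E_discharge = eta/100 * E_charge = 89.81/100 * 467.67 = 420.01 Wh
Step 2: t = E_discharge / P = 420.01 / 104.02 = 4.038 hr

4.038 hr


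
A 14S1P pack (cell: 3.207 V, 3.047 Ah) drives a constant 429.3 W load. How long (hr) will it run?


Step 1: E_pack = Ns * V_cell * Np * C_cell = 14 * 3.207 * 1 * 3.047 = 136.8 Wh
Step 2: t = E_pack / P = 136.8 / 429.3 = 0.3187 hr

0.3187 hr


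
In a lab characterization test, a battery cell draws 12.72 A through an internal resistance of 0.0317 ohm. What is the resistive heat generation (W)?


I^2 = 161.8
Q = 161.8 * 0.0317 = 5.129 W

5.129 W


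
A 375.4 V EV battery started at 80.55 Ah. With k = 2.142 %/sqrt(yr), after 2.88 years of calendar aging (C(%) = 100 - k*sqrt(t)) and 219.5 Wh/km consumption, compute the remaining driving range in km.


Step 1: capacity retention = 100 - 2.142 * sqrt(2.88) = 100 - 2.142 * 1.6971 = 96.365%
Step 2: C_now = 80.55 * 96.365/100 = 77.622 Ah
Step 3: E_pack = V * C_now = 375.4 * 77.622 = 29139 Wh
Step 4: range = E_pack / consumption = 29139 / 219.5 = 132.8 km

132.8 km


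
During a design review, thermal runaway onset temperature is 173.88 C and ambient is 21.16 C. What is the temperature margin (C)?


Safety margin = 173.88 C - 21.16 C = 152.72 C

152.72 C


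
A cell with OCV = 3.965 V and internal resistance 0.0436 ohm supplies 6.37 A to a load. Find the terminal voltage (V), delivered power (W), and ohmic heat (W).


Step 1: V_terminal = OCV - I*R = 3.965 - 6.37 * 0.0436 = 3.6873 V
Step 2: P_out = V_terminal * I = 3.6873 * 6.37 = 23.49 W
Step 3: Q = I^2 * R = 6.37^2 * 0.0436 = 1.769 W

V=3.6873 V, P=23.49 W, Q=1.769 W


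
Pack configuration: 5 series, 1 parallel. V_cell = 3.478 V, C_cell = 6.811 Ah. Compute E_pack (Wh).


E = Ns * Vcell * Np * Ccell = 5 * 3.478 * 1 * 6.811 = 118.4 Wh

118.4 Wh


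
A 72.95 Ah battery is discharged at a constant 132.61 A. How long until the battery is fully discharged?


t = capacity / current = 72.95 / 132.61 = 0.5501 hr

0.5501 hr


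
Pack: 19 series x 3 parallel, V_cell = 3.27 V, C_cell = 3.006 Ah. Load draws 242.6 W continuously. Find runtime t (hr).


Step 1: E_pack = Ns * V_cell * Np * C_cell = 19 * 3.27 * 3 * 3.006 = 560.29 Wh
Step 2: t = E_pack / P = 560.29 / 242.6 = 2.310 hr

2.310 hr


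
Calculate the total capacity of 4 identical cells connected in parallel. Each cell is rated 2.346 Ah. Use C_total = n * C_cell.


Parallel capacities add: 4 * 2.346 Ah = 9.384 Ah

9.384 Ah


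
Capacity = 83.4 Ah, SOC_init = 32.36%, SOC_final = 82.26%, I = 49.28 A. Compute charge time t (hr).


delta_Ah = 83.4 * (82.26 - 32.36) / 100 = 41.617 Ah
t = delta_Ah / I = 41.617 / 49.28 = 0.8445 hr

0.8445 hr


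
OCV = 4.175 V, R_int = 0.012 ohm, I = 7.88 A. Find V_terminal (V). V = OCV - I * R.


V = OCV - I*R = 4.175 - 7.88 * 0.012 = 4.080 V

4.080 V


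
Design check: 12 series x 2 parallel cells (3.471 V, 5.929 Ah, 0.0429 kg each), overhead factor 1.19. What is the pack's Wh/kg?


Step 1: V_pack = 12 * 3.471 = 41.652 V
Step 2: C_pack = 2 * 5.929 = 11.858 Ah
Step 3: E_pack = V_pack * C_pack = 41.652 * 11.858 = 493.91 Wh
Step 4: m_pack = 12 * 2 * 0.0429 * 1.19 = 1.2252 kg
Step 5: ED = E_pack / m_pack = 493.91 / 1.2252 = 403.1 Wh/kg

403.1 Wh/kg


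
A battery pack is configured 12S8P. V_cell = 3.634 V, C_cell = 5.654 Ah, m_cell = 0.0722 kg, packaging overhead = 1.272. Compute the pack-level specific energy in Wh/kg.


Step 1: V_pack = 12 * 3.634 = 43.608 V
Step 2: C_pack = 8 * 5.654 = 45.232 Ah
Step 3: E_pack = V_pack * C_pack = 43.608 * 45.232 = 1972.5 Wh
Step 4: m_pack = 12 * 8 * 0.0722 * 1.272 = 8.8165 kg
Step 5: ED = E_pack / m_pack = 1972.5 / 8.8165 = 223.7 Wh/kg

223.7 Wh/kg


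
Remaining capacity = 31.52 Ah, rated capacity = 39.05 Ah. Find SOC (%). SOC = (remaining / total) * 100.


SOC% = 31.52 / 39.05 * 100 = 80.72%

80.72%


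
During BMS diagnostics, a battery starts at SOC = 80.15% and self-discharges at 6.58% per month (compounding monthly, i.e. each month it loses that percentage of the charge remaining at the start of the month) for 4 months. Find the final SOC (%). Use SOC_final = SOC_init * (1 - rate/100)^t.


decay = (1 - 6.58/100)^4 = 0.76166
SOC_final = 80.15 * 0.76166 = 61.05%

61.05%


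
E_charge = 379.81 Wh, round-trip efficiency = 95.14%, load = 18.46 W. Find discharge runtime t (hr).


Step 1: E_discharge = eta/100 * E_charge = 95.14/100 * 379.81 = 361.35 Wh
Step 2: t = E_discharge / P = 361.35 / 18.46 = 19.57 hr

19.57 hr


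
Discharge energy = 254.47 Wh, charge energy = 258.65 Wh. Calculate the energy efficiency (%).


Round-trip efficiency = 254.47/258.65 * 100% = 98.38%

98.38%


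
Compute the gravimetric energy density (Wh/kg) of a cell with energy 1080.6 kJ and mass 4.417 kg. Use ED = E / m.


Convert: E = 1080.6 kJ = 300.17 Wh
ED = E / m = 300.17 / 4.417 = 67.96 Wh/kg

67.96 Wh/kg


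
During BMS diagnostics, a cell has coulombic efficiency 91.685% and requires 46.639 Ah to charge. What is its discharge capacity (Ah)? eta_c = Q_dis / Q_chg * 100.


Q_dis = eta/100 * Q_chg = 91.685/100 * 46.639 = 42.76 Ah

42.76 Ah


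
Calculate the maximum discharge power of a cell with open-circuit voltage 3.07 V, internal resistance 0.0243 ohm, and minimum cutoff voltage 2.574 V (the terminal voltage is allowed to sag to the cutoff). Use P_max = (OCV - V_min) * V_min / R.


dV = OCV - V_min = 0.496 V (so I_max = dV / R)
P_max = dV * V_min / R = 0.496 * 2.574 / 0.0243 = 52.54 W

52.54 W


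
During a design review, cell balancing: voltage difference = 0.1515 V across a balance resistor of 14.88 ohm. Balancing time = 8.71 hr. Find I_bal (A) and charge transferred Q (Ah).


I_bal = dV / R = 0.1515 / 14.88 = 0.010181 A
Q = I_bal * t = 0.010181 * 8.71 = 0.08868 Ah

I=0.010181 A, Q=0.08868 Ah


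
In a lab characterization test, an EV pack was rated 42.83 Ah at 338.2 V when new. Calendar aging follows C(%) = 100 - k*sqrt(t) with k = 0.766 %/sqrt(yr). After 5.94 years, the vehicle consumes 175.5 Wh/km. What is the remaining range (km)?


Step 1: capacity retention = 100 - 0.766 * sqrt(5.94) = 100 - 0.766 * 2.4372 = 98.133%
Step 2: C_now = 42.83 * 98.133/100 = 42.03 Ah
Step 3: E_pack = V * C_now = 338.2 * 42.03 = 14215 Wh
Step 4: range = E_pack / consumption = 14215 / 175.5 = 81.00 km

81.00 km


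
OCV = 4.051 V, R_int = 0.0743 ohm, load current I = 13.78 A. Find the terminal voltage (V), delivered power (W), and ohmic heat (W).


Step 1: V_terminal = OCV - I*R = 4.051 - 13.78 * 0.0743 = 3.0271 V
Step 2: P_out = V_terminal * I = 3.0271 * 13.78 = 41.71 W
Step 3: Q = I^2 * R = 13.78^2 * 0.0743 = 14.11 W

V=3.0271 V, P=41.71 W, Q=14.11 W


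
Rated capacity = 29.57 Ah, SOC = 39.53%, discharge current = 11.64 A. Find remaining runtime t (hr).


Step 1: remaining = SOC/100 * C_total = 39.53/100 * 29.57 = 11.689 Ah
Step 2: t = remaining / I = 11.689 / 11.64 = 1.004 hr

1.004 hr


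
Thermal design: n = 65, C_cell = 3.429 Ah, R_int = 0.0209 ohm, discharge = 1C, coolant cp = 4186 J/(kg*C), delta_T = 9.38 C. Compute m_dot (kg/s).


Step 1: I = 1 * 3.429 = 3.429 A
Step 2: Q_cell = I^2 * R = 3.429^2 * 0.0209 = 0.24574 W
Step 3: Q_total = 65 * 0.24574 = 15.973 W
Step 4: m_dot = Q_total / (cp * dT) = 15.973 / (4186 * 9.38) = 4.068e-04 kg/s

4.068e-04 kg/s


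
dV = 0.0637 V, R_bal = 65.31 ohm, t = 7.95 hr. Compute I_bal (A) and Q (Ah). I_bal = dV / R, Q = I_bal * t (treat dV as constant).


First, Ohm's law: I_bal = 0.0637 V / 65.31 ohm = 9.7535e-04 A
Then Q = I * t = 9.7535e-04 A * 7.95 hr = 0.007754 Ah

I=9.7535e-04 A, Q=0.007754 Ah


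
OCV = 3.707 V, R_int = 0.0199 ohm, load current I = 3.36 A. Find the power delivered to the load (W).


Step 1: V_terminal = OCV - I*R = 3.707 - 3.36 * 0.0199 = 3.6401 V
Step 2: P_out = V_terminal * I = 3.6401 * 3.36 = 12.23 W

12.23 W


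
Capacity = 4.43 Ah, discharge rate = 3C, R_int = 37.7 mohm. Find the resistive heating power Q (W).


Convert: R = 37.7 mohm = 0.0377 ohm
Step 1: I = C_rate * capacity = 3 * 4.43 = 13.29 A
Step 2: Q = I^2 * R = 13.29^2 * 0.0377 = 176.62 * 0.0377 = 6.659 W

6.659 W


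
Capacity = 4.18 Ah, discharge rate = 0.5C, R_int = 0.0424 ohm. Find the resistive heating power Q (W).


Step 1: I = C_rate * capacity = 0.5 * 4.18 = 2.09 A
Step 2: Q = I^2 * R = 2.09^2 * 0.0424 = 4.3681 * 0.0424 = 0.1852 W

0.1852 W


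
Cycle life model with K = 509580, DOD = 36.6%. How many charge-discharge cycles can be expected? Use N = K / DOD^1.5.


Step 1: DOD^1.5 = 36.6^1.5 = 221.42
Step 2: N = 509580 / 221.42 = 2301 cycles

2301 cycles


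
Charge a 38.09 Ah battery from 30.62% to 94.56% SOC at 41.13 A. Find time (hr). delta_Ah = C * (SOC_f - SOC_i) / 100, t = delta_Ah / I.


delta_Ah = 38.09 * (94.56 - 30.62) / 100 = 24.355 Ah
t = delta_Ah / I = 24.355 / 41.13 = 0.5921 hr

0.5921 hr


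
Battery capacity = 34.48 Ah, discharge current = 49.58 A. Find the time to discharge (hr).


Runtime = 34.48 Ah / 49.58 A = 0.6954 hr

0.6954 hr


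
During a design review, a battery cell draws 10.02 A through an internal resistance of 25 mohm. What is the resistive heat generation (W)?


Convert: R = 25 mohm = 0.025 ohm
Q = I^2 * R = 10.02^2 * 0.025 = 2.510 W

2.510 W


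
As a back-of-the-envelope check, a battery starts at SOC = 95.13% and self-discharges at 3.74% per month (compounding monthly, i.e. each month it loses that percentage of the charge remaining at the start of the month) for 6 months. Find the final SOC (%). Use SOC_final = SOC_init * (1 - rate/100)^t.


decay = (1 - 3.74/100)^6 = 0.79556
SOC_final = 95.13 * 0.79556 = 75.68%

75.68%


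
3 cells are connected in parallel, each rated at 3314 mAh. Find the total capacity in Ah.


Convert: C_cell = 3314 mAh = 3.314 Ah
C_total = 3 * 3.314 = 9.942 Ah

9.942 Ah


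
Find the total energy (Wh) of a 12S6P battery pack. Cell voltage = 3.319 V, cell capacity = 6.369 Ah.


E = Ns * Vcell * Np * Ccell = 12 * 3.319 * 6 * 6.369 = 1522 Wh

1522 Wh


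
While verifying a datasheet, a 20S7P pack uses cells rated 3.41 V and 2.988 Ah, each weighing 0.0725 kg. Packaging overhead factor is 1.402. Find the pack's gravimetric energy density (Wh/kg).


Step 1: V_pack = 20 * 3.41 = 68.2 V
Step 2: C_pack = 7 * 2.988 = 20.916 Ah
Step 3: E_pack = V_pack * C_pack = 68.2 * 20.916 = 1426.5 Wh
Step 4: m_pack = 20 * 7 * 0.0725 * 1.402 = 14.23 kg
Step 5: ED = E_pack / m_pack = 1426.5 / 14.23 = 100.2 Wh/kg

100.2 Wh/kg


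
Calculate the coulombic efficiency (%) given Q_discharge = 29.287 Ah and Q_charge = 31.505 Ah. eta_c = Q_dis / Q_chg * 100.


eta_c = Q_dis / Q_chg * 100 = 29.287 / 31.505 * 100 = 92.96%

92.96%


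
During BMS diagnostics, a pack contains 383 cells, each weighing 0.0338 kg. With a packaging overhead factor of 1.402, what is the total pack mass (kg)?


m_pack = n * m_cell * overhead = 383 * 0.0338 * 1.402 = 18.15 kg

18.15 kg


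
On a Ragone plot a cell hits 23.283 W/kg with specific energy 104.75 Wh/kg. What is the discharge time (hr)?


t = E / P = 104.75 / 23.283 = 4.499 hr

4.499 hr


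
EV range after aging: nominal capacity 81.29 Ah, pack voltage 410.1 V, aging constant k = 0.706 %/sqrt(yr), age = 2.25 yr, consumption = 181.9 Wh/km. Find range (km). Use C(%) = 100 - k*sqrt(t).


Step 1: capacity retention = 100 - 0.706 * sqrt(2.25) = 100 - 0.706 * 1.5 = 98.941%
Step 2: C_now = 81.29 * 98.941/100 = 80.429 Ah
Step 3: E_pack = V * C_now = 410.1 * 80.429 = 32984 Wh
Step 4: range = E_pack / consumption = 32984 / 181.9 = 181.3 km

181.3 km


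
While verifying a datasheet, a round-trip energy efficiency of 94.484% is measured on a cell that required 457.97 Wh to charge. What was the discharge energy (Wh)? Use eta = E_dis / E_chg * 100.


E_dis = eta/100 * E_chg = 94.484/100 * 457.97 = 432.7 Wh

432.7 Wh


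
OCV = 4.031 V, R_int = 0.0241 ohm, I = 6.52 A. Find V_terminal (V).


IR drop = 6.52 * 0.0241 = 0.15713 V
V = 4.031 - 0.15713 = 3.874 V

3.874 V


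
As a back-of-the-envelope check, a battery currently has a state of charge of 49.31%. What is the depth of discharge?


Complement of SOC: DOD = 100% - 49.31% = 50.69%

50.69%


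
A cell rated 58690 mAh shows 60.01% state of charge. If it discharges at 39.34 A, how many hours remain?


Convert: C_total = 58690 mAh = 58.69 Ah
Step 1: remaining = SOC/100 * C_total = 60.01/100 * 58.69 = 35.22 Ah
Step 2: t = remaining / I = 35.22 / 39.34 = 0.8953 hr

0.8953 hr


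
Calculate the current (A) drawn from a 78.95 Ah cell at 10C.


I = C_rate * capacity = 10 * 78.95 = 789.5 A

789.5 A
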